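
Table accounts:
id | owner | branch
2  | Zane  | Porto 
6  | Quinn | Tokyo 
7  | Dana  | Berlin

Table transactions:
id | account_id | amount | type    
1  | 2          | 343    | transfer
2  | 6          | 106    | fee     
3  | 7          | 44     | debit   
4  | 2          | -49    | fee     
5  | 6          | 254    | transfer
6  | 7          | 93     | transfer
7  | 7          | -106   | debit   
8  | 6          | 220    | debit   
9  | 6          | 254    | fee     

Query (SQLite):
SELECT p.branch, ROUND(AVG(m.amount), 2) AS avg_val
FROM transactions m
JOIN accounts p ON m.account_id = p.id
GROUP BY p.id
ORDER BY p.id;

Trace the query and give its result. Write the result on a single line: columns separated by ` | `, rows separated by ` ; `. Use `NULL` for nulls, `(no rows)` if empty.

Porto | 147 ; Tokyo | 208.5 ; Berlin | 10.33

Join each transactions row to its accounts via account_id.
Group joined rows by accounts.id; compute ROUND(AVG(m.amount), 2) per group.
  2: ids {1, 4} → ROUND(AVG(m.amount), 2)=147
  6: ids {2, 5, 8, 9} → ROUND(AVG(m.amount), 2)=208.5
  7: ids {3, 6, 7} → ROUND(AVG(m.amount), 2)=10.33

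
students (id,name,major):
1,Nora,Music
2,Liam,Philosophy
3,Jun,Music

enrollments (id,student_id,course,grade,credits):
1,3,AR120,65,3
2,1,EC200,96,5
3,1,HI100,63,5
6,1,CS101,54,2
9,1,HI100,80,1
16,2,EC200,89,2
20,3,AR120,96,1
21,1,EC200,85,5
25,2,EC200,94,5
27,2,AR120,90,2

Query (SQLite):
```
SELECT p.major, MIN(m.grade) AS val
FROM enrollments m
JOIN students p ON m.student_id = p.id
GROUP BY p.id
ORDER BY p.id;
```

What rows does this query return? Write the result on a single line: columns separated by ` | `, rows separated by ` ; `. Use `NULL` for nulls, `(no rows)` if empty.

Music | 54 ; Philosophy | 89 ; Music | 65

Join each enrollments row to its students via student_id.
Group joined rows by students.id; compute MIN(m.grade) per group.
  1: ids {2, 3, 6, 9, 21} → MIN(m.grade)=54
  2: ids {16, 25, 27} → MIN(m.grade)=89
  3: ids {1, 20} → MIN(m.grade)=65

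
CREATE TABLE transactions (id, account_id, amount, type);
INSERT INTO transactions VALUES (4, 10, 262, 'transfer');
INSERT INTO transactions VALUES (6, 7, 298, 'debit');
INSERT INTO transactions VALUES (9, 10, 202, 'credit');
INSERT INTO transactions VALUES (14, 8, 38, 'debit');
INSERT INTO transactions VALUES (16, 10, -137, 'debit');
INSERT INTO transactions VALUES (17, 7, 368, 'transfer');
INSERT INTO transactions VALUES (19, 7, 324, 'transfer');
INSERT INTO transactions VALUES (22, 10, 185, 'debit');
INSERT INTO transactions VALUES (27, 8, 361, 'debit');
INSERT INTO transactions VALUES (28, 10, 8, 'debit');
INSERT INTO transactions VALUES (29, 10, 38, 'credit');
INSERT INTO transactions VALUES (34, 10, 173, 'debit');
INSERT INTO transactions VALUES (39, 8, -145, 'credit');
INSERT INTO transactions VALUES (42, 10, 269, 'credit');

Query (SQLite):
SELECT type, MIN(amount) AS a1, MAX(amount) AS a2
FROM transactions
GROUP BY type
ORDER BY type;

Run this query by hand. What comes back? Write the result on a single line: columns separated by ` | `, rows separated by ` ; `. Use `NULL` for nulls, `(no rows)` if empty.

credit | -145 | 269 ; debit | -137 | 361 ; transfer | 262 | 368

Group transactions by type.
Per group compute: MIN(amount), MAX(amount).
  credit: ids {9, 29, 39, 42} → MIN(amount)=-145, MAX(amount)=269
  debit: ids {6, 14, 16, 22, 27, 28, 34} → MIN(amount)=-137, MAX(amount)=361
  transfer: ids {4, 17, 19} → MIN(amount)=262, MAX(amount)=368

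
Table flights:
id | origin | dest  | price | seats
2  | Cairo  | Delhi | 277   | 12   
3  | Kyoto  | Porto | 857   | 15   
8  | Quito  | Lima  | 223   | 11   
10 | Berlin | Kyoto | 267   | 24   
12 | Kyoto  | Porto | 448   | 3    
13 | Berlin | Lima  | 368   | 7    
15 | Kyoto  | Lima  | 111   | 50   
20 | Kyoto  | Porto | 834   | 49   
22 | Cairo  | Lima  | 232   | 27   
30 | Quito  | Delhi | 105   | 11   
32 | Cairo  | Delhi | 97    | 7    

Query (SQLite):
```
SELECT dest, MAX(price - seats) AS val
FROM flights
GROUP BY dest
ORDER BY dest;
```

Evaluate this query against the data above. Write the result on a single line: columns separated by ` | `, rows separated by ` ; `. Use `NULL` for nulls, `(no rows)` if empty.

Delhi | 265 ; Kyoto | 243 ; Lima | 361 ; Porto | 842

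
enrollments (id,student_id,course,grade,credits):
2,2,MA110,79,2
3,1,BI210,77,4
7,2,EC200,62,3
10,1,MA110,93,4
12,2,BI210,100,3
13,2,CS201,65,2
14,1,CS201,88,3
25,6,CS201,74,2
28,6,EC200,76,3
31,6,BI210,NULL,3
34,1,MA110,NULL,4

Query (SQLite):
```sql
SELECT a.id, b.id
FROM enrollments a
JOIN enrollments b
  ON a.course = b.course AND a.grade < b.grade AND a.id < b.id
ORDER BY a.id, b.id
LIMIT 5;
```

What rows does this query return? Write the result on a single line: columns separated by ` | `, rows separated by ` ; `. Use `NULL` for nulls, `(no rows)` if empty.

2 | 10 ; 3 | 12 ; 7 | 28 ; 13 | 14 ; 13 | 25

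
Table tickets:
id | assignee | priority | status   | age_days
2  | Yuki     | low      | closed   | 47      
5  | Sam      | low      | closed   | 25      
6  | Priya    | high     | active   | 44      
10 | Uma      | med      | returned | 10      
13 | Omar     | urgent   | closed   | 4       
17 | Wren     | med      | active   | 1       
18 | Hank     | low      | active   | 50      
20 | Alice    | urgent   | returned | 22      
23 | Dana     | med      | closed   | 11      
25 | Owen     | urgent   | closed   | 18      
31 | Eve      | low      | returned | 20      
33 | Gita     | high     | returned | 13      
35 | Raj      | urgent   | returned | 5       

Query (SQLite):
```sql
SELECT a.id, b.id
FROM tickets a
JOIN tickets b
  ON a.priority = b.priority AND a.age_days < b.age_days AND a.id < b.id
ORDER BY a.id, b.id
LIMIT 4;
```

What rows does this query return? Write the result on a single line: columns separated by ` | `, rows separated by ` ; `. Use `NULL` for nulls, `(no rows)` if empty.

Pairs (a,b) with same priority, a.age_days < b.age_days, a.id < b.id.
priority groups: high:{6,33} low:{2,5,18,31} med:{10,17,23} urgent:{13,20,25,35}
Ordered by (a.id, b.id); first 4.

2 | 18 ; 5 | 18 ; 10 | 23 ; 13 | 20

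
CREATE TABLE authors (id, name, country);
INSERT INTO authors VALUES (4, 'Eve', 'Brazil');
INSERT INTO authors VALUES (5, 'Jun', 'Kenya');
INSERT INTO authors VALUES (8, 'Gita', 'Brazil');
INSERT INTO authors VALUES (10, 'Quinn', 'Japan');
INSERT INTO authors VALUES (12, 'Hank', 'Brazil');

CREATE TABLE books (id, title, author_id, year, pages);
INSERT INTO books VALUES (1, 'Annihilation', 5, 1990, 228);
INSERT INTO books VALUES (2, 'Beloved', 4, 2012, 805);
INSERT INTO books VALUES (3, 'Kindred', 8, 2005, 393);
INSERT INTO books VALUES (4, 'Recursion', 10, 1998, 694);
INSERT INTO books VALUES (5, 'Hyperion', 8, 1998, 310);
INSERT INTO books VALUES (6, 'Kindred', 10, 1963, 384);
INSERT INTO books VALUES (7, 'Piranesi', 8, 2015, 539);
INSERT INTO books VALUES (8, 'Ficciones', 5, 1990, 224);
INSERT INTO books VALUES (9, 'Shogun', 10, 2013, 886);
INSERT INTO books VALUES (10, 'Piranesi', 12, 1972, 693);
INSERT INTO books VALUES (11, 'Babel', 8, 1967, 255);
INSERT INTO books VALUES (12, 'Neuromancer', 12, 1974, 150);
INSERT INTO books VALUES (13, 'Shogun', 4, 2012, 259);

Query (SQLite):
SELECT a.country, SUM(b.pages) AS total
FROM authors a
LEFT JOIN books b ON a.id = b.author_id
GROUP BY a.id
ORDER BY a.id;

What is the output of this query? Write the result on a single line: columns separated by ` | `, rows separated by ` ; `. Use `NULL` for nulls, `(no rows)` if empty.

LEFT JOIN keeps every authors row; unmatched ones get NULL for books columns.
Group by authors.id and compute SUM(b.pages). SUM over an all-NULL group is NULL.
  4: ids {2, 13} → SUM(b.pages)=1064
  5: ids {1, 8} → SUM(b.pages)=452
  8: ids {3, 5, 7, 11} → SUM(b.pages)=1497
  10: ids {4, 6, 9} → SUM(b.pages)=1964
  12: ids {10, 12} → SUM(b.pages)=843

Brazil | 1064 ; Kenya | 452 ; Brazil | 1497 ; Japan | 1964 ; Brazil | 843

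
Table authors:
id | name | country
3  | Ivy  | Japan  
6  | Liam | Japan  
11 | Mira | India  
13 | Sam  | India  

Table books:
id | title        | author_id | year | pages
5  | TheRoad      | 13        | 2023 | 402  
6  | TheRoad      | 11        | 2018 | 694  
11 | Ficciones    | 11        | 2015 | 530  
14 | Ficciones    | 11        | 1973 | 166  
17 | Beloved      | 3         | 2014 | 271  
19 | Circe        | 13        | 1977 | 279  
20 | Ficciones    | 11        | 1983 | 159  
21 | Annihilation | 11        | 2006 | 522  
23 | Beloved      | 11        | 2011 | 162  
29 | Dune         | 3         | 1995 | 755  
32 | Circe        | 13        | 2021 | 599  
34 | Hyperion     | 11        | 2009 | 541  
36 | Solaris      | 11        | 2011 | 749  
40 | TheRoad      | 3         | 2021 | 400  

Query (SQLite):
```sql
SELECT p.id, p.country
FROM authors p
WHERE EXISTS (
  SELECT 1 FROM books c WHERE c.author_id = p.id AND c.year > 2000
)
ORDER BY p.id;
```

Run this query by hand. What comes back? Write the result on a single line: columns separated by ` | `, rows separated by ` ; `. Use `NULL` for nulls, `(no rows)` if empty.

For each authors row, check whether any books with matching author_id has year > 2000.
Keep rows where that is true.

3 | Japan ; 11 | India ; 13 | India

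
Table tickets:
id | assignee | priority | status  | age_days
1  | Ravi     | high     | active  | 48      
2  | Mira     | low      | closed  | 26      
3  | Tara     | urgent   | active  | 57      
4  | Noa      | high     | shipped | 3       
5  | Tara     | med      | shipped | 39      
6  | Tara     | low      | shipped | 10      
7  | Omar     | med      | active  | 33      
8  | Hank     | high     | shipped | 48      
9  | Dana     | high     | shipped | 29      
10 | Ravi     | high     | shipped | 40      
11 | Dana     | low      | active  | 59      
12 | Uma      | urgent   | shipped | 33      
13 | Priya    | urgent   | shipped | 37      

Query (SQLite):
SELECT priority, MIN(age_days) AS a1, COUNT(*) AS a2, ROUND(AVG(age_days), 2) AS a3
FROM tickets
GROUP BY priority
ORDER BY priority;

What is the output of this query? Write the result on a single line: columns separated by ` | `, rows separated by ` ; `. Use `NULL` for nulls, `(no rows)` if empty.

high | 3 | 5 | 33.6 ; low | 10 | 3 | 31.67 ; med | 33 | 2 | 36 ; urgent | 33 | 3 | 42.33

Group tickets by priority.
Per group compute: MIN(age_days), COUNT(*), ROUND(AVG(age_days), 2).
  high: ids {1, 4, 8, 9, 10} → MIN(age_days)=3, COUNT(*)=5, ROUND(AVG(age_days), 2)=33.6
  low: ids {2, 6, 11} → MIN(age_days)=10, COUNT(*)=3, ROUND(AVG(age_days), 2)=31.67
  med: ids {5, 7} → MIN(age_days)=33, COUNT(*)=2, ROUND(AVG(age_days), 2)=36
  urgent: ids {3, 12, 13} → MIN(age_days)=33, COUNT(*)=3, ROUND(AVG(age_days), 2)=42.33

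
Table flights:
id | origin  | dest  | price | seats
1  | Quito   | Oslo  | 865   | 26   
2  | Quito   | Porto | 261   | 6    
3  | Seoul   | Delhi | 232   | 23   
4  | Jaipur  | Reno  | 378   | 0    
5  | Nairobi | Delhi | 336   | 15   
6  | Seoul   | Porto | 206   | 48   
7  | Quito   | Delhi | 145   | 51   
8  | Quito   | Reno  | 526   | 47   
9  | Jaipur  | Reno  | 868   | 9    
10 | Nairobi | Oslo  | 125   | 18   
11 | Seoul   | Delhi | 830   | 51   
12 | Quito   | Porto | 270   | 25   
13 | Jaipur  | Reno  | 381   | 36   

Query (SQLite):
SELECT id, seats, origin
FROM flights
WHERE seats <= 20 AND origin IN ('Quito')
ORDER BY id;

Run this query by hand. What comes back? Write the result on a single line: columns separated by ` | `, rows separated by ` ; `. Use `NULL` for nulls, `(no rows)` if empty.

2 | 6 | Quito

seats <= 20: ids {2, 4, 5, 9, 10}
origin IN ('Quito'): ids {1, 2, 7, 8, 12}
Combine with AND.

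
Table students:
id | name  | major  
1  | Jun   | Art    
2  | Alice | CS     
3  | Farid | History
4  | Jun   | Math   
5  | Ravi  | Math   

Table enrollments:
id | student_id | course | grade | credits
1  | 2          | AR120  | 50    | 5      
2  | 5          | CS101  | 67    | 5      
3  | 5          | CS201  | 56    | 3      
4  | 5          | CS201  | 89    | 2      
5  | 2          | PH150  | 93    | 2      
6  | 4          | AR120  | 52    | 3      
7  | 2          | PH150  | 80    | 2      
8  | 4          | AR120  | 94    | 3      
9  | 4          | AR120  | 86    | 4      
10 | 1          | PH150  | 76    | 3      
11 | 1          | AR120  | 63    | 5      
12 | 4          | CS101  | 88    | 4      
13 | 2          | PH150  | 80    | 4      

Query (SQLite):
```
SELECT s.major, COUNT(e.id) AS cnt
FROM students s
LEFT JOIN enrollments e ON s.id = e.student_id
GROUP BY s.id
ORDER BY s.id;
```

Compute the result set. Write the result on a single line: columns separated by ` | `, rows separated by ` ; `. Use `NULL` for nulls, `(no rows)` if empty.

Art | 2 ; CS | 4 ; History | 0 ; Math | 4 ; Math | 3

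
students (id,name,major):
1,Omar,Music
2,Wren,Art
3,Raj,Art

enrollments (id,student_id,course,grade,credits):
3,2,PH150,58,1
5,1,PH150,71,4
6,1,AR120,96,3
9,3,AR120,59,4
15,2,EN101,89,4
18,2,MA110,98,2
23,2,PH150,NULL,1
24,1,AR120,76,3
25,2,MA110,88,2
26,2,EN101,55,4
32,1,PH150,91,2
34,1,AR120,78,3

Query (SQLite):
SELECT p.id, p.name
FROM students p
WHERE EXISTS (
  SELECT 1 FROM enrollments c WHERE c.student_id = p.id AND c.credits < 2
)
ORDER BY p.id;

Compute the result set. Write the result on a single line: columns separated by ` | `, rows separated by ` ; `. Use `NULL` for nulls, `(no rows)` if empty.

For each students row, check whether any enrollments with matching student_id has credits < 2.
Keep rows where that is true.

2 | Wren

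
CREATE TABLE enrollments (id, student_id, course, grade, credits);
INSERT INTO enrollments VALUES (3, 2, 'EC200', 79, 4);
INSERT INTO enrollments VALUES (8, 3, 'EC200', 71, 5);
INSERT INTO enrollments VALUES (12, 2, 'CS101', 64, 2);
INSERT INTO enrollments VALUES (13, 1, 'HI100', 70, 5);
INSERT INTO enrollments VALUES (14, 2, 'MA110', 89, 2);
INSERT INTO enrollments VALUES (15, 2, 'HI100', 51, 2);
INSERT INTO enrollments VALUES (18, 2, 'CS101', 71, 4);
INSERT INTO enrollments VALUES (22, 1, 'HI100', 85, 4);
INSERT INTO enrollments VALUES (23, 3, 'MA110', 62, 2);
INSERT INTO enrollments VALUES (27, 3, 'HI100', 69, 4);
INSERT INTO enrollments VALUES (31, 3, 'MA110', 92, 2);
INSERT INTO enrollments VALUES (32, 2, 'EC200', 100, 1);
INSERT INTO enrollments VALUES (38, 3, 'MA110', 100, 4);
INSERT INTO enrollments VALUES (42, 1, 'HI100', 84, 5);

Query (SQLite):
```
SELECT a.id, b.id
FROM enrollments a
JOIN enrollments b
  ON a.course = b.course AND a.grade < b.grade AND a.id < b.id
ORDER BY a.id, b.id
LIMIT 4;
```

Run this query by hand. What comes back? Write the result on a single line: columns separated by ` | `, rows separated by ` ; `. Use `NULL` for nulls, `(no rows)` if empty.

Pairs (a,b) with same course, a.grade < b.grade, a.id < b.id.
course groups: CS101:{12,18} EC200:{3,8,32} HI100:{13,15,22,27,42} MA110:{14,23,31,38}
Ordered by (a.id, b.id); first 4.

3 | 32 ; 8 | 32 ; 12 | 18 ; 13 | 22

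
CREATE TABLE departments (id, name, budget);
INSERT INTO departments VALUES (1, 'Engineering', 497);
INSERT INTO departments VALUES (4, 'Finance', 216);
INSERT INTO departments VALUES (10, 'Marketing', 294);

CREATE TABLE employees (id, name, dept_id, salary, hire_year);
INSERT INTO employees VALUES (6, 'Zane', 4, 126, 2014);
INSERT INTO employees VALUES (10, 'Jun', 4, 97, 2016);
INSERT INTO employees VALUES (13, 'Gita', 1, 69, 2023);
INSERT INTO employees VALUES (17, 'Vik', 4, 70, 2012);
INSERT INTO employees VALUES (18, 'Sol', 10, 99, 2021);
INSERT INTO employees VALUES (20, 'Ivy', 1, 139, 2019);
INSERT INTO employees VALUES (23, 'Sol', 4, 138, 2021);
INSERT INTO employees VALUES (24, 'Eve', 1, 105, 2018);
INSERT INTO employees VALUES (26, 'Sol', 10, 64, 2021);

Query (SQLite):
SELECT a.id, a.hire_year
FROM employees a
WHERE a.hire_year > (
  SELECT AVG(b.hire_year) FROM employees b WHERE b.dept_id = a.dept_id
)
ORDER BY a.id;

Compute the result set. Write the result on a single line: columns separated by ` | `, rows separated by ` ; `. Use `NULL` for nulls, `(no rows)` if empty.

10 | 2016 ; 13 | 2023 ; 23 | 2021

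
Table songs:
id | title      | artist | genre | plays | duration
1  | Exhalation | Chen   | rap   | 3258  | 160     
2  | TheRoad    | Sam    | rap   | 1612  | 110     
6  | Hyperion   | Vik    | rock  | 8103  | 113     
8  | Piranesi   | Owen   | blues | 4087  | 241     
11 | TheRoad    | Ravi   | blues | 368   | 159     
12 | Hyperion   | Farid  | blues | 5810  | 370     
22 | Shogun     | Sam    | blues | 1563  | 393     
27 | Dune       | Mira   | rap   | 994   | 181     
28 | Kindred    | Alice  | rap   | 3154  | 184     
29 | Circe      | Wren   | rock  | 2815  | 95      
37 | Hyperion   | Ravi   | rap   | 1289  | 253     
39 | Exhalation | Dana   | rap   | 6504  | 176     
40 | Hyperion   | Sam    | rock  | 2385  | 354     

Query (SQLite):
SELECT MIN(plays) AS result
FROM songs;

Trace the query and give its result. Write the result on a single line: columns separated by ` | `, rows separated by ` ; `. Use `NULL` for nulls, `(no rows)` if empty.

368

All plays values: [3258, 1612, 8103, 4087, 368, 5810, 1563, 994, 3154, 2815, 1289, 6504, 2385].
MIN of non-NULL values = 368.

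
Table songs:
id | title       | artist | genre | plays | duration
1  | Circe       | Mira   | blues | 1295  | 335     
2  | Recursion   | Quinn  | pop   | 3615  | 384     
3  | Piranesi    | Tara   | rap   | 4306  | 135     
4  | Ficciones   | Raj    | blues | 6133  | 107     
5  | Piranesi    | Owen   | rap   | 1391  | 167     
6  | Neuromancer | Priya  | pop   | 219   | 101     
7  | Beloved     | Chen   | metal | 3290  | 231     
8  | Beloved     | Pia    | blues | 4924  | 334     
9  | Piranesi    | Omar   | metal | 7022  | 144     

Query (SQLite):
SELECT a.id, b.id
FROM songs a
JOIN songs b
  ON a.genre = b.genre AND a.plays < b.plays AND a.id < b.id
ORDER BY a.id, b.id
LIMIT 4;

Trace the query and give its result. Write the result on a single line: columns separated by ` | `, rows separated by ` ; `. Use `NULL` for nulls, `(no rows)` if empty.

Pairs (a,b) with same genre, a.plays < b.plays, a.id < b.id.
genre groups: blues:{1,4,8} metal:{7,9} pop:{2,6} rap:{3,5}
Ordered by (a.id, b.id); first 4.

1 | 4 ; 1 | 8 ; 7 | 9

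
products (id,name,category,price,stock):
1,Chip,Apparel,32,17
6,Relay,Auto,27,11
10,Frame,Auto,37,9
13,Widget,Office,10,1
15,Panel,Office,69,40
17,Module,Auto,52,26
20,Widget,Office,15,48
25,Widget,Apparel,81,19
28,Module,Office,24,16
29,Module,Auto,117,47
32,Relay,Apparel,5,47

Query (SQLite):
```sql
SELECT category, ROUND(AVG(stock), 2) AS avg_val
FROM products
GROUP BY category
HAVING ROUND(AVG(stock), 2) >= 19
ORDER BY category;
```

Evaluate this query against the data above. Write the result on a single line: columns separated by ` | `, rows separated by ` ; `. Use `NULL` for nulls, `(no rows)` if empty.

Apparel | 27.67 ; Auto | 23.25 ; Office | 26.25

Partition products by category; compute ROUND(AVG(stock), 2) within each group.
HAVING: keep groups where ROUND(AVG(stock), 2) >= 19.
  Apparel: ids {1, 25, 32} → ROUND(AVG(stock), 2)=27.67
  Auto: ids {6, 10, 17, 29} → ROUND(AVG(stock), 2)=23.25
  Office: ids {13, 15, 20, 28} → ROUND(AVG(stock), 2)=26.25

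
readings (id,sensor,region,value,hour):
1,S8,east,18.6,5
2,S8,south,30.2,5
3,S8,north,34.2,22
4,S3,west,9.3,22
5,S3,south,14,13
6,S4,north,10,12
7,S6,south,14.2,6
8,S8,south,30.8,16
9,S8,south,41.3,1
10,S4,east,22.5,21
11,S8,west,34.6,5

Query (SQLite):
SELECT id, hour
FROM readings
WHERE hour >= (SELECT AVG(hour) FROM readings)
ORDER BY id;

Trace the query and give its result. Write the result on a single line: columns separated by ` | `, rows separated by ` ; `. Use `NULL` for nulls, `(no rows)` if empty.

3 | 22 ; 4 | 22 ; 5 | 13 ; 6 | 12 ; 8 | 16 ; 10 | 21

Scalar subquery: AVG(hour) over all readings rows = 11.636364 (≈; comparison uses full precision).
Keep rows where hour >= that value.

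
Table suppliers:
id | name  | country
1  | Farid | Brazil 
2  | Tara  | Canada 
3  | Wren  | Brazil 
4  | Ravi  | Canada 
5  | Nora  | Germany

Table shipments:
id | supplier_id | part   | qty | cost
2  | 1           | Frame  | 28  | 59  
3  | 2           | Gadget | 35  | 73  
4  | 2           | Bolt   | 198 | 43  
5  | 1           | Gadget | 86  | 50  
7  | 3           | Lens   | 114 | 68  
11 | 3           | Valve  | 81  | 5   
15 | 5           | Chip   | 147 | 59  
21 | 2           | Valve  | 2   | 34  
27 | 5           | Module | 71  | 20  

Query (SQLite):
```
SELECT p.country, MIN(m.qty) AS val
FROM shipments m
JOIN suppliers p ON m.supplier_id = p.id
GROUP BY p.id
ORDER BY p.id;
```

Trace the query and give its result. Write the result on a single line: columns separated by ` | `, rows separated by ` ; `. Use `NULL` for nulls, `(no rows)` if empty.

Join each shipments row to its suppliers via supplier_id.
Group joined rows by suppliers.id; compute MIN(m.qty) per group.
  1: ids {2, 5} → MIN(m.qty)=28
  2: ids {3, 4, 21} → MIN(m.qty)=2
  3: ids {7, 11} → MIN(m.qty)=81
  5: ids {15, 27} → MIN(m.qty)=71

Brazil | 28 ; Canada | 2 ; Brazil | 81 ; Germany | 71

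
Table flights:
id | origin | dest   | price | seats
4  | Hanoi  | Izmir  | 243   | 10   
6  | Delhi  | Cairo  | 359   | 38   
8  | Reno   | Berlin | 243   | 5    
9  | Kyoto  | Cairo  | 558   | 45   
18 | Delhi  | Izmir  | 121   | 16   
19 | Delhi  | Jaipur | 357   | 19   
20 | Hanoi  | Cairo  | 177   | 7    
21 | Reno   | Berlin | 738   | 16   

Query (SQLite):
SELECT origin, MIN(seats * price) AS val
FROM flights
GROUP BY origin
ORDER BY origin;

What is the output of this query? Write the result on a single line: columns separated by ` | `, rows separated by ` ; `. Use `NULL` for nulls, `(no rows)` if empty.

For each row compute seats * price.
Group by origin; take MIN of the expression per group.
  Delhi: ids {6, 18, 19} → MIN(seats * price)=1936
  Hanoi: ids {4, 20} → MIN(seats * price)=1239
  Kyoto: ids {9} → MIN(seats * price)=25110
  Reno: ids {8, 21} → MIN(seats * price)=1215

Delhi | 1936 ; Hanoi | 1239 ; Kyoto | 25110 ; Reno | 1215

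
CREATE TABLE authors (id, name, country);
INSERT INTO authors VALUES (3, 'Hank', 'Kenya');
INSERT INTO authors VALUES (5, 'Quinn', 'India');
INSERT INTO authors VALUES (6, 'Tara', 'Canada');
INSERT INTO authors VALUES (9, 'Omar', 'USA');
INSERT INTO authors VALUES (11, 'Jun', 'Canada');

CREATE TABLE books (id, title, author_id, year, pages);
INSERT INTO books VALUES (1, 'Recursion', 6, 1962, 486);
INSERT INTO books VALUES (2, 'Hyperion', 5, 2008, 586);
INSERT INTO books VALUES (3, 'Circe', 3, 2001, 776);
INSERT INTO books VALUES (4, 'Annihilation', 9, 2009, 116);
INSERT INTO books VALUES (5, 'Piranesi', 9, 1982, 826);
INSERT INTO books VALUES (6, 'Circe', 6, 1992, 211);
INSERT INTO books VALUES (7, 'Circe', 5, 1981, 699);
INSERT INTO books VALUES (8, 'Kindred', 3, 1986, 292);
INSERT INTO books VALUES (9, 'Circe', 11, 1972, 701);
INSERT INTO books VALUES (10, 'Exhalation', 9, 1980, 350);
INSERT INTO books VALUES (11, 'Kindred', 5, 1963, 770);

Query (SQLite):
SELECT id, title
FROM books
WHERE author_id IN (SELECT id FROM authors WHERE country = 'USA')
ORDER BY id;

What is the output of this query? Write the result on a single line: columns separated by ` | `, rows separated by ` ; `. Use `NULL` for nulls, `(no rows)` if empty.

Inner query: authors.id where country = 'USA'.
Outer: keep books rows whose author_id is in that set.
Inner query → {9}

4 | Annihilation ; 5 | Piranesi ; 10 | Exhalation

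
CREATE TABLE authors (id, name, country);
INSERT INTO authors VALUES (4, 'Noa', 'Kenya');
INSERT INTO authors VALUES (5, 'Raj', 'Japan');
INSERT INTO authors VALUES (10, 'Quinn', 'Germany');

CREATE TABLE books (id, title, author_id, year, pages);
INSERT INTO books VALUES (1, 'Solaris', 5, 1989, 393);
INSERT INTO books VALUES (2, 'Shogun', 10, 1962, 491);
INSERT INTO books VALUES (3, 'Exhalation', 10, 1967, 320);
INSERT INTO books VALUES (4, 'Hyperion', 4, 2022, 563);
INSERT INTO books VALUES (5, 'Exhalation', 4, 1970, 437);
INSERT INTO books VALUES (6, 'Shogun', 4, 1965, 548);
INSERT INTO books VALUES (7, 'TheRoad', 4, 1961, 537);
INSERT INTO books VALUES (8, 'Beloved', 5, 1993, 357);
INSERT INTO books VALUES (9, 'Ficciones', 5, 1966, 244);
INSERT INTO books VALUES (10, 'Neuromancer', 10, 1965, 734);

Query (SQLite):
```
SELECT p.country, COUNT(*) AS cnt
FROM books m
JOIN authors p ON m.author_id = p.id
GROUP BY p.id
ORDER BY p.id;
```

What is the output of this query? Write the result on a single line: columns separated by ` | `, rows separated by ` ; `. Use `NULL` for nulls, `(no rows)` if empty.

Join each books row to its authors via author_id.
Group joined rows by authors.id; compute COUNT(*) per group.
  4: ids {4, 5, 6, 7} → COUNT(*)=4
  5: ids {1, 8, 9} → COUNT(*)=3
  10: ids {2, 3, 10} → COUNT(*)=3

Kenya | 4 ; Japan | 3 ; Germany | 3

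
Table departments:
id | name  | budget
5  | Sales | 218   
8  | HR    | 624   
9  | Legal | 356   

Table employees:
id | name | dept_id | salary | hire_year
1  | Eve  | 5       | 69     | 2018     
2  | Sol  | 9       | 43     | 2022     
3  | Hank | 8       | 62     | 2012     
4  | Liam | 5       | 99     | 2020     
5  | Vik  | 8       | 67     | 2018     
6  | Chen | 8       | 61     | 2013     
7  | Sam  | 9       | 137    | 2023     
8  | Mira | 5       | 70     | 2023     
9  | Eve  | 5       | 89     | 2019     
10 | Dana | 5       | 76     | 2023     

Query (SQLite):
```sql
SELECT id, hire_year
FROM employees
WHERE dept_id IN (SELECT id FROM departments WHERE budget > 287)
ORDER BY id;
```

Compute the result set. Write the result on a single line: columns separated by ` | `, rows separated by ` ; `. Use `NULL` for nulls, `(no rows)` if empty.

Inner query: departments.id where budget > 287.
Outer: keep employees rows whose dept_id is in that set.
Inner query → {8, 9}

2 | 2022 ; 3 | 2012 ; 5 | 2018 ; 6 | 2013 ; 7 | 2023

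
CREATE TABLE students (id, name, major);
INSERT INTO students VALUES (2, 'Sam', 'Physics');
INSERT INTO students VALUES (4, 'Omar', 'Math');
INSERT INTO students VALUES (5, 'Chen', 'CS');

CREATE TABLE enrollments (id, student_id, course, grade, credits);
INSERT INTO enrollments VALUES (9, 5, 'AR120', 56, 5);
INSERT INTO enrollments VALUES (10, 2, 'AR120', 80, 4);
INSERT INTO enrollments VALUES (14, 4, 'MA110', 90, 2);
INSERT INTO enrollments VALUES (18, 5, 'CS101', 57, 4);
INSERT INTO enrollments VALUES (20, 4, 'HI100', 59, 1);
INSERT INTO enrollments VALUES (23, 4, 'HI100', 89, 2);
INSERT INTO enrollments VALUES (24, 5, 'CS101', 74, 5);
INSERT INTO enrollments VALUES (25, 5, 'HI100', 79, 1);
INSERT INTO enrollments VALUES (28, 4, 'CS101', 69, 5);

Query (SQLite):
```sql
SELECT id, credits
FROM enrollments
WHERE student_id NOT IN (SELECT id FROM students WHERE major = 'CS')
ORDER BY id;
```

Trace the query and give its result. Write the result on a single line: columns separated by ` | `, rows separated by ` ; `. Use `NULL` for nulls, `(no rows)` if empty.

10 | 4 ; 14 | 2 ; 20 | 1 ; 23 | 2 ; 28 | 5

Inner query: students.id where major = 'CS'.
Outer: keep enrollments rows whose student_id is not in that set.
Inner query → {5}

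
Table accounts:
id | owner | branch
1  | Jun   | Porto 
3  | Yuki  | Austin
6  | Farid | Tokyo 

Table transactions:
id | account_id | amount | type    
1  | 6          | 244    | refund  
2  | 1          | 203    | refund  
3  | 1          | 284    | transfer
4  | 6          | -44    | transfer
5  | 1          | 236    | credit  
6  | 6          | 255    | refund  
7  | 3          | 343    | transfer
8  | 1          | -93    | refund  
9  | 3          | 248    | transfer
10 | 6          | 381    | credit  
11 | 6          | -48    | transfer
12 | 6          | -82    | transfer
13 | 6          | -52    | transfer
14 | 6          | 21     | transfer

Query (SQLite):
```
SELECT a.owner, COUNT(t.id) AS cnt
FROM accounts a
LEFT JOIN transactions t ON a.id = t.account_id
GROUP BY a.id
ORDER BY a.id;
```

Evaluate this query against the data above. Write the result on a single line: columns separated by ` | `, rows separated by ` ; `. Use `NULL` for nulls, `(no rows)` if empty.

LEFT JOIN keeps every accounts row; unmatched ones get NULL for transactions columns.
Group by accounts.id and compute COUNT(t.id). COUNT(col) of an all-NULL group is 0.
  1: ids {2, 3, 5, 8} → COUNT(t.id)=4
  3: ids {7, 9} → COUNT(t.id)=2
  6: ids {1, 4, 6, 10, 11, 12, 13, 14} → COUNT(t.id)=8

Jun | 4 ; Yuki | 2 ; Farid | 8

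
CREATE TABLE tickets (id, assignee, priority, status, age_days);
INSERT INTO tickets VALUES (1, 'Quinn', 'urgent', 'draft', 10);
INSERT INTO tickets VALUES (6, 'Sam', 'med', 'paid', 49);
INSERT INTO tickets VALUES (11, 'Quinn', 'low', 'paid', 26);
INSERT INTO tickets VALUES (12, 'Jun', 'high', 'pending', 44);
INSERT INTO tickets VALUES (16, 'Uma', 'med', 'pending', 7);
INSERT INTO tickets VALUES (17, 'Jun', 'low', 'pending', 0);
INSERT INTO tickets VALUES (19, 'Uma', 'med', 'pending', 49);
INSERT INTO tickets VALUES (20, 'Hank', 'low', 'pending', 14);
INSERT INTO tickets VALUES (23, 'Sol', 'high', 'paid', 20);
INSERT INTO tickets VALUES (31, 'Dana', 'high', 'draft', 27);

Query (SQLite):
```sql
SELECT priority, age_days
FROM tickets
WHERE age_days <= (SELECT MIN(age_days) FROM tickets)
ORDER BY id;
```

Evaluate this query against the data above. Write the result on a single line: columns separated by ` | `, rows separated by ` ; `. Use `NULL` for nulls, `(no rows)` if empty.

low | 0

Scalar subquery: MIN(age_days) over all tickets rows = 0.
Keep rows where age_days <= that value.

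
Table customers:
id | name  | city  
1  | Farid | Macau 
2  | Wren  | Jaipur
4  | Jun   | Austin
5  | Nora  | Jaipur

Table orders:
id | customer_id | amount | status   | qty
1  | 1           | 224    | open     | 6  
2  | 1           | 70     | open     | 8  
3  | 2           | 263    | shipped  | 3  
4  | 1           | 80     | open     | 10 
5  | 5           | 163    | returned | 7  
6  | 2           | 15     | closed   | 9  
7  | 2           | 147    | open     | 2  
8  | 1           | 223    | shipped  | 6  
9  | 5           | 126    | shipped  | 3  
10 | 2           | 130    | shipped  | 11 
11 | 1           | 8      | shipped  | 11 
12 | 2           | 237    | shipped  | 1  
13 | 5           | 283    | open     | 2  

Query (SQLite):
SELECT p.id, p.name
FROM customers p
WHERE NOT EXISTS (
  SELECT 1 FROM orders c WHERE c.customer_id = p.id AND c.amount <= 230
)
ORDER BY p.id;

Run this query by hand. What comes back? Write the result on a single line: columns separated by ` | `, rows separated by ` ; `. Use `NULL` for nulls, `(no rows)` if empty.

For each customers row, check whether any orders with matching customer_id has amount <= 230.
Keep rows where that is false.

4 | Jun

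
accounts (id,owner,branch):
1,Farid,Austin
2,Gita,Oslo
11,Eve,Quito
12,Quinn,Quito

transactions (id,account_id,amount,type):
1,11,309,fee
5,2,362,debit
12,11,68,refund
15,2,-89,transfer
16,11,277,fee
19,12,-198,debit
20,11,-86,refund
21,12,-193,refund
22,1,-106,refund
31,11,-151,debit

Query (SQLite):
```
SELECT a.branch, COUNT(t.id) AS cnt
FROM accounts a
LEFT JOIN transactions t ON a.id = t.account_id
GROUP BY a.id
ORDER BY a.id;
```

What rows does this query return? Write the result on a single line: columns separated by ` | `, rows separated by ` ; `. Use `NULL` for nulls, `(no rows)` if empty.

LEFT JOIN keeps every accounts row; unmatched ones get NULL for transactions columns.
Group by accounts.id and compute COUNT(t.id). COUNT(col) of an all-NULL group is 0.
  1: ids {22} → COUNT(t.id)=1
  2: ids {5, 15} → COUNT(t.id)=2
  11: ids {1, 12, 16, 20, 31} → COUNT(t.id)=5
  12: ids {19, 21} → COUNT(t.id)=2

Austin | 1 ; Oslo | 2 ; Quito | 5 ; Quito | 2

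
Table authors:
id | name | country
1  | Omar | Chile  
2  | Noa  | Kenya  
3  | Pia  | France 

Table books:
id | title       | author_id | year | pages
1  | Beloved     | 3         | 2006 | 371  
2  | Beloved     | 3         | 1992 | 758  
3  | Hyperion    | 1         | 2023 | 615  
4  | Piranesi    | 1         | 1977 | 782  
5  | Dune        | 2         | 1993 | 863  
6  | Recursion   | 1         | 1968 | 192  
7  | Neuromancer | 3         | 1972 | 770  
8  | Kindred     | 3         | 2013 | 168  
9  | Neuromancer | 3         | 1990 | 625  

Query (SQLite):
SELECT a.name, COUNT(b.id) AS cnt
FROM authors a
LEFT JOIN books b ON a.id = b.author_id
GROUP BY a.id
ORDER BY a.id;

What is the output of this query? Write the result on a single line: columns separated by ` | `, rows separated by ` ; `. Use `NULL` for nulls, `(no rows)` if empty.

Omar | 3 ; Noa | 1 ; Pia | 5

LEFT JOIN keeps every authors row; unmatched ones get NULL for books columns.
Group by authors.id and compute COUNT(b.id). COUNT(col) of an all-NULL group is 0.
  1: ids {3, 4, 6} → COUNT(b.id)=3
  2: ids {5} → COUNT(b.id)=1
  3: ids {1, 2, 7, 8, 9} → COUNT(b.id)=5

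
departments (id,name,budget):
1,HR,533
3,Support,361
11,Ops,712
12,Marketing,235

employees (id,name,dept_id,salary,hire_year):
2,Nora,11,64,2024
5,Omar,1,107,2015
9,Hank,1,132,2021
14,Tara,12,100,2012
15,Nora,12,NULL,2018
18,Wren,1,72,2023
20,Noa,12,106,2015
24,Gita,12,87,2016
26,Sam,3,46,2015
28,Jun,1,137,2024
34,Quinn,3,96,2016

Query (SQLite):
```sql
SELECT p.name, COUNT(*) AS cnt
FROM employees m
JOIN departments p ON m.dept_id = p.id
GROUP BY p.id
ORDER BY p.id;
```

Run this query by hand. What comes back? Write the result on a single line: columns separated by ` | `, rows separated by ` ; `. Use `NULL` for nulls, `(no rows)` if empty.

HR | 4 ; Support | 2 ; Ops | 1 ; Marketing | 4

Join each employees row to its departments via dept_id.
Group joined rows by departments.id; compute COUNT(*) per group.
  1: ids {5, 9, 18, 28} → COUNT(*)=4
  3: ids {26, 34} → COUNT(*)=2
  11: ids {2} → COUNT(*)=1
  12: ids {14, 15, 20, 24} → COUNT(*)=4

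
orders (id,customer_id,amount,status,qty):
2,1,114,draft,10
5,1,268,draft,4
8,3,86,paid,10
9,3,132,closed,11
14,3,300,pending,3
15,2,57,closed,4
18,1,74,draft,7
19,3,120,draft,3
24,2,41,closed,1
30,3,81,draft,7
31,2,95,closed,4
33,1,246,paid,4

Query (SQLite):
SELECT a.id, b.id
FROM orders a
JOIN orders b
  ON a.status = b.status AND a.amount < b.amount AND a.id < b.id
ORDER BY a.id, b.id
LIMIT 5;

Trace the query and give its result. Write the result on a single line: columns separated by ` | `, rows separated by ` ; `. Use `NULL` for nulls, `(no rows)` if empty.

2 | 5 ; 2 | 19 ; 8 | 33 ; 15 | 31 ; 18 | 19

Pairs (a,b) with same status, a.amount < b.amount, a.id < b.id.
status groups: closed:{9,15,24,31} draft:{2,5,18,19,30} paid:{8,33} pending:{14}
Ordered by (a.id, b.id); first 5.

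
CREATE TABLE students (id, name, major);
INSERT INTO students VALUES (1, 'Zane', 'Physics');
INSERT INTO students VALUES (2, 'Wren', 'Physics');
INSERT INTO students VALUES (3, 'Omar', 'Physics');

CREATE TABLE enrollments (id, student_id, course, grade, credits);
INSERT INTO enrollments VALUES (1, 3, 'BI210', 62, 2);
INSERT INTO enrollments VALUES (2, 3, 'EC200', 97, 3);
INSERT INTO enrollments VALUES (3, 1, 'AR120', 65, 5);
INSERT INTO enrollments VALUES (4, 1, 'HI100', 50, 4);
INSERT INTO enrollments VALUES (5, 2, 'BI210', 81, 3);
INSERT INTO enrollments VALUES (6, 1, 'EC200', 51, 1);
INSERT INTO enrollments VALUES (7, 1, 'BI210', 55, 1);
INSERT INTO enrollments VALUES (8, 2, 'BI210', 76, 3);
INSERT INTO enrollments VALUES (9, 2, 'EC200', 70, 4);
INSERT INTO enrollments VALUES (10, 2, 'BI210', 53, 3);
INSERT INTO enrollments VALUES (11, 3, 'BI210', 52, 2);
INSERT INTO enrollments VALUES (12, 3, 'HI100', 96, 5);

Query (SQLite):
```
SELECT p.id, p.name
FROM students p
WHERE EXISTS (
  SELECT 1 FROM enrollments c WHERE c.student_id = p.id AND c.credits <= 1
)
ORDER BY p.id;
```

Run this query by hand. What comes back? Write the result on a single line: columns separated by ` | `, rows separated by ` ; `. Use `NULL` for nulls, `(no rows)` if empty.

1 | Zane

For each students row, check whether any enrollments with matching student_id has credits <= 1.
Keep rows where that is true.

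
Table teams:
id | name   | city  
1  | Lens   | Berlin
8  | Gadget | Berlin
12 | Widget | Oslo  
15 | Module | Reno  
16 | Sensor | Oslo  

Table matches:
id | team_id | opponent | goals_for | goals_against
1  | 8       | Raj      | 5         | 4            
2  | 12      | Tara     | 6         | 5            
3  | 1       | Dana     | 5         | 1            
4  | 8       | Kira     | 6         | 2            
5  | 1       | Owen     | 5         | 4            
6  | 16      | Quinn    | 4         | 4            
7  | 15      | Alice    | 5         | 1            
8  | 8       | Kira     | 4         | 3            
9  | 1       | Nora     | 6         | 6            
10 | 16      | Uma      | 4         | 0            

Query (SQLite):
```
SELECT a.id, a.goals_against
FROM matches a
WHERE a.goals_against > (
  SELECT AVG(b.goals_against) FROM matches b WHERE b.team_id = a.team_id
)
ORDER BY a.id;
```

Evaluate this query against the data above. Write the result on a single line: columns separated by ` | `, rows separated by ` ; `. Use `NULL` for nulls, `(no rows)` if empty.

For each matches row a, compute AVG(goals_against) over rows sharing a.team_id.
Keep row a if a.goals_against > that per-group AVG.
  team_id=1: AVG(goals_against) = 3.666667
  team_id=8: AVG(goals_against) = 3.0
  team_id=12: AVG(goals_against) = 5.0
  team_id=15: AVG(goals_against) = 1.0
  team_id=16: AVG(goals_against) = 2.0

1 | 4 ; 5 | 4 ; 6 | 4 ; 9 | 6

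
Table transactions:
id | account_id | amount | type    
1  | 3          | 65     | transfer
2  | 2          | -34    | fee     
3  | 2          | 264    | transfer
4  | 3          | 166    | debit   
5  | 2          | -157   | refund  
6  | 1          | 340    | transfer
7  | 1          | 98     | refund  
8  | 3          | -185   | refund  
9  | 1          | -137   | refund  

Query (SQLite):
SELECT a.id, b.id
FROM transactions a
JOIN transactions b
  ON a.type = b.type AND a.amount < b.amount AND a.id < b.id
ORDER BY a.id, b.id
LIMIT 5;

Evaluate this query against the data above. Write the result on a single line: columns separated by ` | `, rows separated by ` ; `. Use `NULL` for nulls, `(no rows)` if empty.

Pairs (a,b) with same type, a.amount < b.amount, a.id < b.id.
type groups: debit:{4} fee:{2} refund:{5,7,8,9} transfer:{1,3,6}
Ordered by (a.id, b.id); first 5.

1 | 3 ; 1 | 6 ; 3 | 6 ; 5 | 7 ; 5 | 9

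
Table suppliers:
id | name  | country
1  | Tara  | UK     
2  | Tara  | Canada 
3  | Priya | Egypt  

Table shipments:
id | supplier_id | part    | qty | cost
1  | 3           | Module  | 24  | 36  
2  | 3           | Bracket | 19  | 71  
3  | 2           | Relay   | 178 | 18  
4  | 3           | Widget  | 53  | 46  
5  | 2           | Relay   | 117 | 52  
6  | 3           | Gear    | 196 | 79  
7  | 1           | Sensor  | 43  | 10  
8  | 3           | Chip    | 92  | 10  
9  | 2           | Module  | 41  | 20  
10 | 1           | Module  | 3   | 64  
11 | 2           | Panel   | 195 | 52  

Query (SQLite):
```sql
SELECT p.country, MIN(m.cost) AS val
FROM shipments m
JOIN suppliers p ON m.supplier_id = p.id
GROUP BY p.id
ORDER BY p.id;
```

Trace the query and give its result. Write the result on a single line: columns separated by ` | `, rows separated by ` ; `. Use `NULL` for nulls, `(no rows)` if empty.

UK | 10 ; Canada | 18 ; Egypt | 10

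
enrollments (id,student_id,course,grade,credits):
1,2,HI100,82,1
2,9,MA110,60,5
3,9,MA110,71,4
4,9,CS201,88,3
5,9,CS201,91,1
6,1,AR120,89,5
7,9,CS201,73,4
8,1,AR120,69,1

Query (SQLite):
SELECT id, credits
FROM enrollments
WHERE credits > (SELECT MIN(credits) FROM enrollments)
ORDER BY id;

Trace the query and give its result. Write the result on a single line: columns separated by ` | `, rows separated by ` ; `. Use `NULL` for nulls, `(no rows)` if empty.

Scalar subquery: MIN(credits) over all enrollments rows = 1.
Keep rows where credits > that value.

2 | 5 ; 3 | 4 ; 4 | 3 ; 6 | 5 ; 7 | 4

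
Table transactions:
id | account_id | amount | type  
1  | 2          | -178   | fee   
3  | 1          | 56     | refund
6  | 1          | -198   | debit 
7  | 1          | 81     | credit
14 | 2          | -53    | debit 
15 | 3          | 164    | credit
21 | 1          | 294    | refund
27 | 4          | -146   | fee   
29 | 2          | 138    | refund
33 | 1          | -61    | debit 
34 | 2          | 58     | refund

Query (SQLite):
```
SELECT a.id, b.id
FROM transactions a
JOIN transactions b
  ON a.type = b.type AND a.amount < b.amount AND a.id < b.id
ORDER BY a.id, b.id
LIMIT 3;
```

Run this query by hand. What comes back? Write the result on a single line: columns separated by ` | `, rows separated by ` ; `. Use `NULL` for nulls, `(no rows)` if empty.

Pairs (a,b) with same type, a.amount < b.amount, a.id < b.id.
type groups: credit:{7,15} debit:{6,14,33} fee:{1,27} refund:{3,21,29,34}
Ordered by (a.id, b.id); first 3.

1 | 27 ; 3 | 21 ; 3 | 29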